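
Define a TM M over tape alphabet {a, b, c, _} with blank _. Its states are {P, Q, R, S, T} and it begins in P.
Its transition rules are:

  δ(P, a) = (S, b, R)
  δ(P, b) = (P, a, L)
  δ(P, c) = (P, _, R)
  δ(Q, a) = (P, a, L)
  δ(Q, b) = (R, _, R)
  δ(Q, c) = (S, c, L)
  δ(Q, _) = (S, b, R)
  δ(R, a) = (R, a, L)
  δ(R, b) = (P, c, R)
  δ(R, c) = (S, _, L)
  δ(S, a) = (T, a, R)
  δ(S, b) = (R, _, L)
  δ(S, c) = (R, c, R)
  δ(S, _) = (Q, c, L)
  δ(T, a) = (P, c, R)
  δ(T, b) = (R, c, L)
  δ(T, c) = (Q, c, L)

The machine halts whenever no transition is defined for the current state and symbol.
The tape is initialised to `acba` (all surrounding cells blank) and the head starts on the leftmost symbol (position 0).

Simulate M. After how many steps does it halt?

12

state=P head=0 tape=[a]cba_   (P,a)→(S,b,R)
state=S head=1 tape=b[c]ba_   (S,c)→(R,c,R)
state=R head=2 tape=bc[b]a_   (R,b)→(P,c,R)
state=P head=3 tape=bcc[a]_   (P,a)→(S,b,R)
state=S head=4 tape=bccb[_]   (S,_)→(Q,c,L)
state=Q head=3 tape=bcc[b]c   (Q,b)→(R,_,R)
state=R head=4 tape=bcc_[c]   (R,c)→(S,_,L)
state=S head=3 tape=bcc[_]_   (S,_)→(Q,c,L)
state=Q head=2 tape=bc[c]c_   (Q,c)→(S,c,L)
state=S head=1 tape=b[c]cc_   (S,c)→(R,c,R)
state=R head=2 tape=bc[c]c_   (R,c)→(S,_,L)
state=S head=1 tape=b[c]_c_   (S,c)→(R,c,R)
state=R head=2 tape=bc[_]c_
M halts after 12 transitions.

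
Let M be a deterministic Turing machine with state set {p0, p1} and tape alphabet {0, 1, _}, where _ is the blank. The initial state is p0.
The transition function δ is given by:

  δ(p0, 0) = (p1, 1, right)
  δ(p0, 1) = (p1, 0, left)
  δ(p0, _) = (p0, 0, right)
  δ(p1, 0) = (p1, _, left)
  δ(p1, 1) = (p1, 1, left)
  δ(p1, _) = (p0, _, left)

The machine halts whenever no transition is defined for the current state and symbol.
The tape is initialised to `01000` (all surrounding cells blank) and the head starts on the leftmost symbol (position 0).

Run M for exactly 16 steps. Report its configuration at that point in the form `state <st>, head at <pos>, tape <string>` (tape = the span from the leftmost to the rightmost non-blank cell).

state p1, head at 0, tape 000011000

p0 | ____[0]1000   read 0 → write 1, move right, go to p1
p1 | ____1[1]000   read 1 → write 1, move left, go to p1
p1 | ____[1]1000   read 1 → write 1, move left, go to p1
p1 | ___[_]11000   read _ → write _, move left, go to p0
p0 | __[_]_11000   read _ → write 0, move right, go to p0
p0 | __0[_]11000   read _ → write 0, move right, go to p0
p0 | __00[1]1000   read 1 → write 0, move left, go to p1
p1 | __0[0]01000   read 0 → write _, move left, go to p1
p1 | __[0]_01000   read 0 → write _, move left, go to p1
p1 | _[_]__01000   read _ → write _, move left, go to p0
p0 | [_]___01000   read _ → write 0, move right, go to p0
p0 | 0[_]__01000   read _ → write 0, move right, go to p0
p0 | 00[_]_01000   read _ → write 0, move right, go to p0
p0 | 000[_]01000   read _ → write 0, move right, go to p0
p0 | 0000[0]1000   read 0 → write 1, move right, go to p1
p1 | 00001[1]000   read 1 → write 1, move left, go to p1
p1 | 0000[1]1000
After 16 steps: state p1, head at 0, tape 000011000.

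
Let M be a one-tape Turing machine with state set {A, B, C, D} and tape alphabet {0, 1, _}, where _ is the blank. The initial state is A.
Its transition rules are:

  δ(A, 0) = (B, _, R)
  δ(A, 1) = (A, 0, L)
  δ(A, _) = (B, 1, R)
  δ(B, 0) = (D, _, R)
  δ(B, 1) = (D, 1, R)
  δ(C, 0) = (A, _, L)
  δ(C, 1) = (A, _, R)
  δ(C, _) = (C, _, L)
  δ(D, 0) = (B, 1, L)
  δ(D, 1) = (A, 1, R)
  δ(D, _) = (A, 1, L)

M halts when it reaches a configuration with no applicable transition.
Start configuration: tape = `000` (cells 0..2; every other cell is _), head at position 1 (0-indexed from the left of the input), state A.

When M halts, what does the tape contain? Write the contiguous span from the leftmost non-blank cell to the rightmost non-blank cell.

01_11

A | 0[0]0__   read 0 → write _, move R, go to B
B | 0_[0]__   read 0 → write _, move R, go to D
D | 0__[_]_   read _ → write 1, move L, go to A
A | 0_[_]1_   read _ → write 1, move R, go to B
B | 0_1[1]_   read 1 → write 1, move R, go to D
D | 0_11[_]   read _ → write 1, move L, go to A
A | 0_1[1]1   read 1 → write 0, move L, go to A
A | 0_[1]01   read 1 → write 0, move L, go to A
A | 0[_]001   read _ → write 1, move R, go to B
B | 01[0]01   read 0 → write _, move R, go to D
D | 01_[0]1   read 0 → write 1, move L, go to B
B | 01[_]11
The non-blank tape span at halt is 01_11.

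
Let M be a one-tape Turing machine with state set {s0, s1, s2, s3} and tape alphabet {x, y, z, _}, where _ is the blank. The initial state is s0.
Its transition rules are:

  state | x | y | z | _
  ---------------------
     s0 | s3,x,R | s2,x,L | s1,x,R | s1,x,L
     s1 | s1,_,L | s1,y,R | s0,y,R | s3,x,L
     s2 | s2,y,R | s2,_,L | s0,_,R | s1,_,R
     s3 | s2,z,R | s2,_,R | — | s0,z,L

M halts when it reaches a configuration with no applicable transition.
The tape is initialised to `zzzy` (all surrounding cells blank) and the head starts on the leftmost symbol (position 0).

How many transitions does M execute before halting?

s0 | [z]zzy____   read z → write x, move R, go to s1
s1 | x[z]zy____   read z → write y, move R, go to s0
s0 | xy[z]y____   read z → write x, move R, go to s1
s1 | xyx[y]____   read y → write y, move R, go to s1
s1 | xyxy[_]___   read _ → write x, move L, go to s3
s3 | xyx[y]x___   read y → write _, move R, go to s2
s2 | xyx_[x]___   read x → write y, move R, go to s2
s2 | xyx_y[_]__   read _ → write _, move R, go to s1
s1 | xyx_y_[_]_   read _ → write x, move L, go to s3
s3 | xyx_y[_]x_   read _ → write z, move L, go to s0
s0 | xyx_[y]zx_   read y → write x, move L, go to s2
s2 | xyx[_]xzx_   read _ → write _, move R, go to s1
s1 | xyx_[x]zx_   read x → write _, move L, go to s1
s1 | xyx[_]_zx_   read _ → write x, move L, go to s3
s3 | xy[x]x_zx_   read x → write z, move R, go to s2
s2 | xyz[x]_zx_   read x → write y, move R, go to s2
s2 | xyzy[_]zx_   read _ → write _, move R, go to s1
s1 | xyzy_[z]x_   read z → write y, move R, go to s0
s0 | xyzy_y[x]_   read x → write x, move R, go to s3
s3 | xyzy_yx[_]   read _ → write z, move L, go to s0
s0 | xyzy_y[x]z   read x → write x, move R, go to s3
s3 | xyzy_yx[z]
M halts after 21 transitions.

21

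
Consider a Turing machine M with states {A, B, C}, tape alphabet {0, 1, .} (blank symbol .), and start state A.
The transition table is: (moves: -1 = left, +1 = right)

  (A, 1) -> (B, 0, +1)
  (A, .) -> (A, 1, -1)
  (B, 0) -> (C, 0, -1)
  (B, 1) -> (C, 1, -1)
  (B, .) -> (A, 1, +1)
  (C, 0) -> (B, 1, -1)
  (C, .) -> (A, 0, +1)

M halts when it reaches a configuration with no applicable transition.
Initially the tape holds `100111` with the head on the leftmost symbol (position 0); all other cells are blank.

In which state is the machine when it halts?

A | ...[1]00111   read 1 → write 0, move +1, go to B
B | ...0[0]0111   read 0 → write 0, move -1, go to C
C | ...[0]00111   read 0 → write 1, move -1, go to B
B | ..[.]100111   read . → write 1, move +1, go to A
A | ..1[1]00111   read 1 → write 0, move +1, go to B
B | ..10[0]0111   read 0 → write 0, move -1, go to C
C | ..1[0]00111   read 0 → write 1, move -1, go to B
B | ..[1]100111   read 1 → write 1, move -1, go to C
C | .[.]1100111   read . → write 0, move +1, go to A
A | .0[1]100111   read 1 → write 0, move +1, go to B
B | .00[1]00111   read 1 → write 1, move -1, go to C
C | .0[0]100111   read 0 → write 1, move -1, go to B
B | .[0]1100111   read 0 → write 0, move -1, go to C
C | [.]01100111   read . → write 0, move +1, go to A
A | 0[0]1100111
No transition is defined for (A, 0); M halts in state A.

A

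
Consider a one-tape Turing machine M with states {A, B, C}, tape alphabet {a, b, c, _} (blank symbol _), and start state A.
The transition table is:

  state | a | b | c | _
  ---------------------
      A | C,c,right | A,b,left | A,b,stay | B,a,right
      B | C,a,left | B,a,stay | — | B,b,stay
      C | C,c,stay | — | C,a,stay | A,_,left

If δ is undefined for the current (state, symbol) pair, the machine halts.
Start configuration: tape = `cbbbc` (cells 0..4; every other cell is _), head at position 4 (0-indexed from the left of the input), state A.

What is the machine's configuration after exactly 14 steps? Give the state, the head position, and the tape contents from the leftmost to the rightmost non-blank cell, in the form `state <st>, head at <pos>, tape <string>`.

A | _cbbb[c]   read c → write b, move stay, go to A
A | _cbbb[b]   read b → write b, move left, go to A
A | _cbb[b]b   read b → write b, move left, go to A
A | _cb[b]bb   read b → write b, move left, go to A
A | _c[b]bbb   read b → write b, move left, go to A
A | _[c]bbbb   read c → write b, move stay, go to A
A | _[b]bbbb   read b → write b, move left, go to A
A | [_]bbbbb   read _ → write a, move right, go to B
B | a[b]bbbb   read b → write a, move stay, go to B
B | a[a]bbbb   read a → write a, move left, go to C
C | [a]abbbb   read a → write c, move stay, go to C
C | [c]abbbb   read c → write a, move stay, go to C
C | [a]abbbb   read a → write c, move stay, go to C
C | [c]abbbb   read c → write a, move stay, go to C
C | [a]abbbb
After 14 steps: state C, head at -1, tape aabbbb.

state C, head at -1, tape aabbbb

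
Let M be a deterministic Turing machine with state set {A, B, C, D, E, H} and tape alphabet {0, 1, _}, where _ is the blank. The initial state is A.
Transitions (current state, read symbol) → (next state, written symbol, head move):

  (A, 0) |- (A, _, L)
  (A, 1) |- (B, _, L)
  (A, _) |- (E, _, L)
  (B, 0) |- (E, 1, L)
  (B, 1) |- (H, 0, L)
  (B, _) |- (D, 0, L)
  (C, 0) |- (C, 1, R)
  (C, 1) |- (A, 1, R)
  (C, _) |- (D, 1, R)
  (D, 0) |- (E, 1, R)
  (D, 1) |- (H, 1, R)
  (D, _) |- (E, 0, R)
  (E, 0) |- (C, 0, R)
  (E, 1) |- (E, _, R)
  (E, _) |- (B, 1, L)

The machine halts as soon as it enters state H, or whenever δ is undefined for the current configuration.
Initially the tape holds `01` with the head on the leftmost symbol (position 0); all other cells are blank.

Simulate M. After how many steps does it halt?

23

state=A head=0 tape=____[0]1   (A,0)→(A,_,L)
state=A head=-1 tape=___[_]_1   (A,_)→(E,_,L)
state=E head=-2 tape=__[_]__1   (E,_)→(B,1,L)
state=B head=-3 tape=_[_]1__1   (B,_)→(D,0,L)
state=D head=-4 tape=[_]01__1   (D,_)→(E,0,R)
state=E head=-3 tape=0[0]1__1   (E,0)→(C,0,R)
state=C head=-2 tape=00[1]__1   (C,1)→(A,1,R)
state=A head=-1 tape=001[_]_1   (A,_)→(E,_,L)
state=E head=-2 tape=00[1]__1   (E,1)→(E,_,R)
state=E head=-1 tape=00_[_]_1   (E,_)→(B,1,L)
state=B head=-2 tape=00[_]1_1   (B,_)→(D,0,L)
state=D head=-3 tape=0[0]01_1   (D,0)→(E,1,R)
state=E head=-2 tape=01[0]1_1   (E,0)→(C,0,R)
state=C head=-1 tape=010[1]_1   (C,1)→(A,1,R)
state=A head=0 tape=0101[_]1   (A,_)→(E,_,L)
state=E head=-1 tape=010[1]_1   (E,1)→(E,_,R)
state=E head=0 tape=010_[_]1   (E,_)→(B,1,L)
state=B head=-1 tape=010[_]11   (B,_)→(D,0,L)
state=D head=-2 tape=01[0]011   (D,0)→(E,1,R)
state=E head=-1 tape=011[0]11   (E,0)→(C,0,R)
state=C head=0 tape=0110[1]1   (C,1)→(A,1,R)
state=A head=1 tape=01101[1]   (A,1)→(B,_,L)
state=B head=0 tape=0110[1]_   (B,1)→(H,0,L)
state=H head=-1 tape=011[0]0_
M halts after 23 transitions.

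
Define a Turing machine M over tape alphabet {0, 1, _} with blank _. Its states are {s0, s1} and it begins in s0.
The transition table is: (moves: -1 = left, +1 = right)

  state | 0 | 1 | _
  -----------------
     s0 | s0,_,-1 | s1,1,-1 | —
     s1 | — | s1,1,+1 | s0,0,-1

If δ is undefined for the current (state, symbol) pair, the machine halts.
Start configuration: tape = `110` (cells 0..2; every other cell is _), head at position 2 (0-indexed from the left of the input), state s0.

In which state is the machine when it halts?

state=s0 head=2 tape=11[0]   (s0,0)→(s0,_,-1)
state=s0 head=1 tape=1[1]_   (s0,1)→(s1,1,-1)
state=s1 head=0 tape=[1]1_   (s1,1)→(s1,1,+1)
state=s1 head=1 tape=1[1]_   (s1,1)→(s1,1,+1)
state=s1 head=2 tape=11[_]   (s1,_)→(s0,0,-1)
state=s0 head=1 tape=1[1]0   (s0,1)→(s1,1,-1)
state=s1 head=0 tape=[1]10   (s1,1)→(s1,1,+1)
state=s1 head=1 tape=1[1]0   (s1,1)→(s1,1,+1)
state=s1 head=2 tape=11[0]
No transition is defined for (s1, 0); M halts in state s1.

s1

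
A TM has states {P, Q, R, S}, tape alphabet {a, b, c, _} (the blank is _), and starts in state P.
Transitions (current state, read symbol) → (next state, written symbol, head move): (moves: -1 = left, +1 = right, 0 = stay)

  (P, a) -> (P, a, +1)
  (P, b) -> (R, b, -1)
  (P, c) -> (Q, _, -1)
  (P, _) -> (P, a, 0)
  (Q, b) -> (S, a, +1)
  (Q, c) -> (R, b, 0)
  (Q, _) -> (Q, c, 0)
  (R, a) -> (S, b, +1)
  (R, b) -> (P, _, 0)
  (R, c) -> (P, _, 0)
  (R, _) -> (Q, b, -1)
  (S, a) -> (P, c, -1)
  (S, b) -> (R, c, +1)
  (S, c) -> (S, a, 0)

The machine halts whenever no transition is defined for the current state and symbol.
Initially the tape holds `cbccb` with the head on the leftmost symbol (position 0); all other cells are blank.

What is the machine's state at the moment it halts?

P | _[c]bccb   read c → write _, move -1, go to Q
Q | [_]_bccb   read _ → write c, move 0, go to Q
Q | [c]_bccb   read c → write b, move 0, go to R
R | [b]_bccb   read b → write _, move 0, go to P
P | [_]_bccb   read _ → write a, move 0, go to P
P | [a]_bccb   read a → write a, move +1, go to P
P | a[_]bccb   read _ → write a, move 0, go to P
P | a[a]bccb   read a → write a, move +1, go to P
P | aa[b]ccb   read b → write b, move -1, go to R
R | a[a]bccb   read a → write b, move +1, go to S
S | ab[b]ccb   read b → write c, move +1, go to R
R | abc[c]cb   read c → write _, move 0, go to P
P | abc[_]cb   read _ → write a, move 0, go to P
P | abc[a]cb   read a → write a, move +1, go to P
P | abca[c]b   read c → write _, move -1, go to Q
Q | abc[a]_b
No transition is defined for (Q, a); M halts in state Q.

Q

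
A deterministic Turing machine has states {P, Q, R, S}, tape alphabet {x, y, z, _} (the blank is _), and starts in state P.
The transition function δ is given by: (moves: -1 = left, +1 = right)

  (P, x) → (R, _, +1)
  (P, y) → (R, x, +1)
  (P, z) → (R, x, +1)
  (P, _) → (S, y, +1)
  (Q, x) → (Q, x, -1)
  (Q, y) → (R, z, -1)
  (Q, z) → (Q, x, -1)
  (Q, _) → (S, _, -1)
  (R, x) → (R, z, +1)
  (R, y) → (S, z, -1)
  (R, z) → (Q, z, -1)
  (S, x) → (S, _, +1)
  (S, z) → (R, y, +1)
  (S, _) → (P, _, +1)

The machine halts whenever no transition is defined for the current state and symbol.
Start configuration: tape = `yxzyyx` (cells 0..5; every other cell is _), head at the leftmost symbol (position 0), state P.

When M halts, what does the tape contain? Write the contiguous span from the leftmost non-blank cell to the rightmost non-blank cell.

y__yzyx

P | __[y]xzyyx   read y → write x, move +1, go to R
R | __x[x]zyyx   read x → write z, move +1, go to R
R | __xz[z]yyx   read z → write z, move -1, go to Q
Q | __x[z]zyyx   read z → write x, move -1, go to Q
Q | __[x]xzyyx   read x → write x, move -1, go to Q
Q | _[_]xxzyyx   read _ → write _, move -1, go to S
S | [_]_xxzyyx   read _ → write _, move +1, go to P
P | _[_]xxzyyx   read _ → write y, move +1, go to S
S | _y[x]xzyyx   read x → write _, move +1, go to S
S | _y_[x]zyyx   read x → write _, move +1, go to S
S | _y__[z]yyx   read z → write y, move +1, go to R
R | _y__y[y]yx   read y → write z, move -1, go to S
S | _y__[y]zyx
The non-blank tape span at halt is y__yzyx.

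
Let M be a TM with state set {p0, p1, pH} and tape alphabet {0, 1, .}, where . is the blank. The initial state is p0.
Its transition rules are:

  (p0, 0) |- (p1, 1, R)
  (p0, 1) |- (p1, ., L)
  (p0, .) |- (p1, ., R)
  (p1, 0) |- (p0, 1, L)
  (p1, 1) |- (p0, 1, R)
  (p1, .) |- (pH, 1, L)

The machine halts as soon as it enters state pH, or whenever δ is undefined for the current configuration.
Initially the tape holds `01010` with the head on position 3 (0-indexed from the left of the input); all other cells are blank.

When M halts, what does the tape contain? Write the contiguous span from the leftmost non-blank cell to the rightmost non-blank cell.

1.1.1.1

p0 | .010[1]0..   read 1 → write ., move L, go to p1
p1 | .01[0].0..   read 0 → write 1, move L, go to p0
p0 | .0[1]1.0..   read 1 → write ., move L, go to p1
p1 | .[0].1.0..   read 0 → write 1, move L, go to p0
p0 | [.]1.1.0..   read . → write ., move R, go to p1
p1 | .[1].1.0..   read 1 → write 1, move R, go to p0
p0 | .1[.]1.0..   read . → write ., move R, go to p1
p1 | .1.[1].0..   read 1 → write 1, move R, go to p0
p0 | .1.1[.]0..   read . → write ., move R, go to p1
p1 | .1.1.[0]..   read 0 → write 1, move L, go to p0
p0 | .1.1[.]1..   read . → write ., move R, go to p1
p1 | .1.1.[1]..   read 1 → write 1, move R, go to p0
p0 | .1.1.1[.].   read . → write ., move R, go to p1
p1 | .1.1.1.[.]   read . → write 1, move L, go to pH
pH | .1.1.1[.]1
The non-blank tape span at halt is 1.1.1.1.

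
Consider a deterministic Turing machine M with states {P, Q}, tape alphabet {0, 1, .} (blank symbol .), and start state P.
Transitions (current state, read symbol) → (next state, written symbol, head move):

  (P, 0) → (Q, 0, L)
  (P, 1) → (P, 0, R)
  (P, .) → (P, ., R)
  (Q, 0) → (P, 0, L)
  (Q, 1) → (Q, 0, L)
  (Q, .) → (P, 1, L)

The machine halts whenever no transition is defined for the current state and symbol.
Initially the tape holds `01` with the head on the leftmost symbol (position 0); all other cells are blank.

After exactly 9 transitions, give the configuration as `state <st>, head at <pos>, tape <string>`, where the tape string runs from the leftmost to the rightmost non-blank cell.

state=P head=0 tape=...[0]1   (P,0)→(Q,0,L)
state=Q head=-1 tape=..[.]01   (Q,.)→(P,1,L)
state=P head=-2 tape=.[.]101   (P,.)→(P,.,R)
state=P head=-1 tape=..[1]01   (P,1)→(P,0,R)
state=P head=0 tape=..0[0]1   (P,0)→(Q,0,L)
state=Q head=-1 tape=..[0]01   (Q,0)→(P,0,L)
state=P head=-2 tape=.[.]001   (P,.)→(P,.,R)
state=P head=-1 tape=..[0]01   (P,0)→(Q,0,L)
state=Q head=-2 tape=.[.]001   (Q,.)→(P,1,L)
state=P head=-3 tape=[.]1001
After 9 steps: state P, head at -3, tape 1001.

state P, head at -3, tape 1001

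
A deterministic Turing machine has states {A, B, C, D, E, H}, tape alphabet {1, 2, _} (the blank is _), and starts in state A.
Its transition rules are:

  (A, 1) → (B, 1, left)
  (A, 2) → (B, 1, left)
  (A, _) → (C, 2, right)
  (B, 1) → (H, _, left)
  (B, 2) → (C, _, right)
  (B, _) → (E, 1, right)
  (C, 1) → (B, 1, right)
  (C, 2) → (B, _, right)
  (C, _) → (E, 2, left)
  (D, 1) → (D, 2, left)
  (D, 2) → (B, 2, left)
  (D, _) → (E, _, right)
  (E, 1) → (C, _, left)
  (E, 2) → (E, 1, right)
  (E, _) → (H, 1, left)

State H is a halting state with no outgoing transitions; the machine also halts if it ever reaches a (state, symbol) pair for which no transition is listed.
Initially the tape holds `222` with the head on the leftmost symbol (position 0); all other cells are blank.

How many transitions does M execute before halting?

state=A head=0 tape=_[2]22_   (A,2)→(B,1,left)
state=B head=-1 tape=[_]122_   (B,_)→(E,1,right)
state=E head=0 tape=1[1]22_   (E,1)→(C,_,left)
state=C head=-1 tape=[1]_22_   (C,1)→(B,1,right)
state=B head=0 tape=1[_]22_   (B,_)→(E,1,right)
state=E head=1 tape=11[2]2_   (E,2)→(E,1,right)
state=E head=2 tape=111[2]_   (E,2)→(E,1,right)
state=E head=3 tape=1111[_]   (E,_)→(H,1,left)
state=H head=2 tape=111[1]1
M halts after 8 transitions.

8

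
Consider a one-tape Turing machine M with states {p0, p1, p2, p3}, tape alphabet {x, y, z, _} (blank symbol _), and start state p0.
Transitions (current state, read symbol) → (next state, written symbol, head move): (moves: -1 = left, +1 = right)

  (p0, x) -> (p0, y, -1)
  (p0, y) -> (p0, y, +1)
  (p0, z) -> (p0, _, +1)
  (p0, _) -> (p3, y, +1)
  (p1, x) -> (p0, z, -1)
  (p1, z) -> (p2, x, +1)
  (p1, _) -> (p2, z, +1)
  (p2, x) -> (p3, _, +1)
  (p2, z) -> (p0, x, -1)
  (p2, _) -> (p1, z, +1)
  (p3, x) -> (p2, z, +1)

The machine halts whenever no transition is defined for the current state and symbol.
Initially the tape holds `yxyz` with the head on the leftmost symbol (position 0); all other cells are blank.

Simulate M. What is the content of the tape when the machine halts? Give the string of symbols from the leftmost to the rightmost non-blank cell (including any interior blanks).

p0 | [y]xyz__   read y → write y, move +1, go to p0
p0 | y[x]yz__   read x → write y, move -1, go to p0
p0 | [y]yyz__   read y → write y, move +1, go to p0
p0 | y[y]yz__   read y → write y, move +1, go to p0
p0 | yy[y]z__   read y → write y, move +1, go to p0
p0 | yyy[z]__   read z → write _, move +1, go to p0
p0 | yyy_[_]_   read _ → write y, move +1, go to p3
p3 | yyy_y[_]
The non-blank tape span at halt is yyy_y.

yyy_y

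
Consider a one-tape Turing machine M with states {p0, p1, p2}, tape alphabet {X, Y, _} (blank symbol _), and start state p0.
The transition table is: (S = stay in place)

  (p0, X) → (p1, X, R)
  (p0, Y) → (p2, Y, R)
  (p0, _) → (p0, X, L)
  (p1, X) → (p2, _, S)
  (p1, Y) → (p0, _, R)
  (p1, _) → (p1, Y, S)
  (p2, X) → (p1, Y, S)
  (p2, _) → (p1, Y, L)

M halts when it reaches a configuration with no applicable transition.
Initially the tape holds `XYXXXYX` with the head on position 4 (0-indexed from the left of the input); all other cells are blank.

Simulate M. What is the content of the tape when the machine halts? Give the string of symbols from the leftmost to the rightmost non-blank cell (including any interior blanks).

XYXXX_YYX

p0 | XYXX[X]YX__   read X → write X, move R, go to p1
p1 | XYXXX[Y]X__   read Y → write _, move R, go to p0
p0 | XYXXX_[X]__   read X → write X, move R, go to p1
p1 | XYXXX_X[_]_   read _ → write Y, move S, go to p1
p1 | XYXXX_X[Y]_   read Y → write _, move R, go to p0
p0 | XYXXX_X_[_]   read _ → write X, move L, go to p0
p0 | XYXXX_X[_]X   read _ → write X, move L, go to p0
p0 | XYXXX_[X]XX   read X → write X, move R, go to p1
p1 | XYXXX_X[X]X   read X → write _, move S, go to p2
p2 | XYXXX_X[_]X   read _ → write Y, move L, go to p1
p1 | XYXXX_[X]YX   read X → write _, move S, go to p2
p2 | XYXXX_[_]YX   read _ → write Y, move L, go to p1
p1 | XYXXX[_]YYX   read _ → write Y, move S, go to p1
p1 | XYXXX[Y]YYX   read Y → write _, move R, go to p0
p0 | XYXXX_[Y]YX   read Y → write Y, move R, go to p2
p2 | XYXXX_Y[Y]X
The non-blank tape span at halt is XYXXX_YYX.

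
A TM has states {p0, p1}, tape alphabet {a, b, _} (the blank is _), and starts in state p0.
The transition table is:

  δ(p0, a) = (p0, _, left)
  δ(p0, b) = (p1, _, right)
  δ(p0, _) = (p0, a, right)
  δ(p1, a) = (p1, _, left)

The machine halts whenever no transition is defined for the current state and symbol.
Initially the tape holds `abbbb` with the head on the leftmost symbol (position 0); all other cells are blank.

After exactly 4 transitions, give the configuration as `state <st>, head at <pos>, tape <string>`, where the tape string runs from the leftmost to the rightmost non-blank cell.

p0 | _[a]bbbb   read a → write _, move left, go to p0
p0 | [_]_bbbb   read _ → write a, move right, go to p0
p0 | a[_]bbbb   read _ → write a, move right, go to p0
p0 | aa[b]bbb   read b → write _, move right, go to p1
p1 | aa_[b]bb
After 4 steps: state p1, head at 2, tape aa_bbb.

state p1, head at 2, tape aa_bbb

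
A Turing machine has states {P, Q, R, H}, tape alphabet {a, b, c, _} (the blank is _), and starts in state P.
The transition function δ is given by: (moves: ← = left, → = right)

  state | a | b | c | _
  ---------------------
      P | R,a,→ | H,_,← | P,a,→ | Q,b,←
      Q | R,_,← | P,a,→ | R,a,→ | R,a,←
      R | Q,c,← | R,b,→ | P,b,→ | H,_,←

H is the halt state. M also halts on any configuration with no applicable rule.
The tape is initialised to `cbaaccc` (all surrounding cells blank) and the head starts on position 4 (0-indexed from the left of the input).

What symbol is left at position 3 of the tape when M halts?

c

P | cbaa[c]cc_   read c → write a, move →, go to P
P | cbaaa[c]c_   read c → write a, move →, go to P
P | cbaaaa[c]_   read c → write a, move →, go to P
P | cbaaaaa[_]   read _ → write b, move ←, go to Q
Q | cbaaaa[a]b   read a → write _, move ←, go to R
R | cbaaa[a]_b   read a → write c, move ←, go to Q
Q | cbaa[a]c_b   read a → write _, move ←, go to R
R | cba[a]_c_b   read a → write c, move ←, go to Q
Q | cb[a]c_c_b   read a → write _, move ←, go to R
R | c[b]_c_c_b   read b → write b, move →, go to R
R | cb[_]c_c_b   read _ → write _, move ←, go to H
H | c[b]_c_c_b
Cell 3 holds c when M halts.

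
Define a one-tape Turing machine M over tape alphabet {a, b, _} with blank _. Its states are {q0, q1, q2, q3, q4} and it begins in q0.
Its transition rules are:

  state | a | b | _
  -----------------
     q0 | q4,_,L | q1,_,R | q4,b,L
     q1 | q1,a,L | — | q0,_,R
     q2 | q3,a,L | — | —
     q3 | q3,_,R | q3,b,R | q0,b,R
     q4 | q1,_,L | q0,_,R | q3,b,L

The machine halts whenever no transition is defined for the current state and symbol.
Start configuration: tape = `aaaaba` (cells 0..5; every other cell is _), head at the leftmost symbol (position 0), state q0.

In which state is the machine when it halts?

state=q0 head=0 tape=__[a]aaaba_   (q0,a)→(q4,_,L)
state=q4 head=-1 tape=_[_]_aaaba_   (q4,_)→(q3,b,L)
state=q3 head=-2 tape=[_]b_aaaba_   (q3,_)→(q0,b,R)
state=q0 head=-1 tape=b[b]_aaaba_   (q0,b)→(q1,_,R)
state=q1 head=0 tape=b_[_]aaaba_   (q1,_)→(q0,_,R)
state=q0 head=1 tape=b__[a]aaba_   (q0,a)→(q4,_,L)
state=q4 head=0 tape=b_[_]_aaba_   (q4,_)→(q3,b,L)
state=q3 head=-1 tape=b[_]b_aaba_   (q3,_)→(q0,b,R)
state=q0 head=0 tape=bb[b]_aaba_   (q0,b)→(q1,_,R)
state=q1 head=1 tape=bb_[_]aaba_   (q1,_)→(q0,_,R)
state=q0 head=2 tape=bb__[a]aba_   (q0,a)→(q4,_,L)
state=q4 head=1 tape=bb_[_]_aba_   (q4,_)→(q3,b,L)
state=q3 head=0 tape=bb[_]b_aba_   (q3,_)→(q0,b,R)
state=q0 head=1 tape=bbb[b]_aba_   (q0,b)→(q1,_,R)
state=q1 head=2 tape=bbb_[_]aba_   (q1,_)→(q0,_,R)
state=q0 head=3 tape=bbb__[a]ba_   (q0,a)→(q4,_,L)
state=q4 head=2 tape=bbb_[_]_ba_   (q4,_)→(q3,b,L)
state=q3 head=1 tape=bbb[_]b_ba_   (q3,_)→(q0,b,R)
state=q0 head=2 tape=bbbb[b]_ba_   (q0,b)→(q1,_,R)
state=q1 head=3 tape=bbbb_[_]ba_   (q1,_)→(q0,_,R)
state=q0 head=4 tape=bbbb__[b]a_   (q0,b)→(q1,_,R)
state=q1 head=5 tape=bbbb___[a]_   (q1,a)→(q1,a,L)
state=q1 head=4 tape=bbbb__[_]a_   (q1,_)→(q0,_,R)
state=q0 head=5 tape=bbbb___[a]_   (q0,a)→(q4,_,L)
state=q4 head=4 tape=bbbb__[_]__   (q4,_)→(q3,b,L)
state=q3 head=3 tape=bbbb_[_]b__   (q3,_)→(q0,b,R)
state=q0 head=4 tape=bbbb_b[b]__   (q0,b)→(q1,_,R)
state=q1 head=5 tape=bbbb_b_[_]_   (q1,_)→(q0,_,R)
state=q0 head=6 tape=bbbb_b__[_]   (q0,_)→(q4,b,L)
state=q4 head=5 tape=bbbb_b_[_]b   (q4,_)→(q3,b,L)
state=q3 head=4 tape=bbbb_b[_]bb   (q3,_)→(q0,b,R)
state=q0 head=5 tape=bbbb_bb[b]b   (q0,b)→(q1,_,R)
state=q1 head=6 tape=bbbb_bb_[b]
No transition is defined for (q1, b); M halts in state q1.

q1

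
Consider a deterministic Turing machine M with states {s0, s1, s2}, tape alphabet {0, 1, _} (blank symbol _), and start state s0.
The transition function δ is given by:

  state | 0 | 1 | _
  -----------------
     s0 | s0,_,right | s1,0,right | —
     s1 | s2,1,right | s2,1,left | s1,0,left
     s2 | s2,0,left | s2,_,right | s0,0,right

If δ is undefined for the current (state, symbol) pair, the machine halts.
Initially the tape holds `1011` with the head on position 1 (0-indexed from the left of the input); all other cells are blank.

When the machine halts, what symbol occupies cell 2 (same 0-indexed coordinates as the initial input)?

_

state=s0 head=1 tape=1[0]11__   (s0,0)→(s0,_,right)
state=s0 head=2 tape=1_[1]1__   (s0,1)→(s1,0,right)
state=s1 head=3 tape=1_0[1]__   (s1,1)→(s2,1,left)
state=s2 head=2 tape=1_[0]1__   (s2,0)→(s2,0,left)
state=s2 head=1 tape=1[_]01__   (s2,_)→(s0,0,right)
state=s0 head=2 tape=10[0]1__   (s0,0)→(s0,_,right)
state=s0 head=3 tape=10_[1]__   (s0,1)→(s1,0,right)
state=s1 head=4 tape=10_0[_]_   (s1,_)→(s1,0,left)
state=s1 head=3 tape=10_[0]0_   (s1,0)→(s2,1,right)
state=s2 head=4 tape=10_1[0]_   (s2,0)→(s2,0,left)
state=s2 head=3 tape=10_[1]0_   (s2,1)→(s2,_,right)
state=s2 head=4 tape=10__[0]_   (s2,0)→(s2,0,left)
state=s2 head=3 tape=10_[_]0_   (s2,_)→(s0,0,right)
state=s0 head=4 tape=10_0[0]_   (s0,0)→(s0,_,right)
state=s0 head=5 tape=10_0_[_]
Cell 2 holds _ when M halts.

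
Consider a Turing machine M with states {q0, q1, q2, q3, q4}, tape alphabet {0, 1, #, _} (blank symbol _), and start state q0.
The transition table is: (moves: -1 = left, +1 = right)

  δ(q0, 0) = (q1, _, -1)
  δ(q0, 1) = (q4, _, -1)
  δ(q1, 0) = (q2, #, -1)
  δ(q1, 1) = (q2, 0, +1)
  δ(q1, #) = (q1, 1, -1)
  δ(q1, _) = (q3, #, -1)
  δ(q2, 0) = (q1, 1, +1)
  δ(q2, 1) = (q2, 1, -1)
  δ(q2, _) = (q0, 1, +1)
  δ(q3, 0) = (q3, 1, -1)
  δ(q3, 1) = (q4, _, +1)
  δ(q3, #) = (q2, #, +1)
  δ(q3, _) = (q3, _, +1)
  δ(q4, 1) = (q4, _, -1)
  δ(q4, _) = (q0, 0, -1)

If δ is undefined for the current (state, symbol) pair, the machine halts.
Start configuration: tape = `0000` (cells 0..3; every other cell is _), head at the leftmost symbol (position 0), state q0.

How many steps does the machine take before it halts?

14

state=q0 head=0 tape=__[0]000_   (q0,0)→(q1,_,-1)
state=q1 head=-1 tape=_[_]_000_   (q1,_)→(q3,#,-1)
state=q3 head=-2 tape=[_]#_000_   (q3,_)→(q3,_,+1)
state=q3 head=-1 tape=_[#]_000_   (q3,#)→(q2,#,+1)
state=q2 head=0 tape=_#[_]000_   (q2,_)→(q0,1,+1)
state=q0 head=1 tape=_#1[0]00_   (q0,0)→(q1,_,-1)
state=q1 head=0 tape=_#[1]_00_   (q1,1)→(q2,0,+1)
state=q2 head=1 tape=_#0[_]00_   (q2,_)→(q0,1,+1)
state=q0 head=2 tape=_#01[0]0_   (q0,0)→(q1,_,-1)
state=q1 head=1 tape=_#0[1]_0_   (q1,1)→(q2,0,+1)
state=q2 head=2 tape=_#00[_]0_   (q2,_)→(q0,1,+1)
state=q0 head=3 tape=_#001[0]_   (q0,0)→(q1,_,-1)
state=q1 head=2 tape=_#00[1]__   (q1,1)→(q2,0,+1)
state=q2 head=3 tape=_#000[_]_   (q2,_)→(q0,1,+1)
state=q0 head=4 tape=_#0001[_]
M halts after 14 transitions.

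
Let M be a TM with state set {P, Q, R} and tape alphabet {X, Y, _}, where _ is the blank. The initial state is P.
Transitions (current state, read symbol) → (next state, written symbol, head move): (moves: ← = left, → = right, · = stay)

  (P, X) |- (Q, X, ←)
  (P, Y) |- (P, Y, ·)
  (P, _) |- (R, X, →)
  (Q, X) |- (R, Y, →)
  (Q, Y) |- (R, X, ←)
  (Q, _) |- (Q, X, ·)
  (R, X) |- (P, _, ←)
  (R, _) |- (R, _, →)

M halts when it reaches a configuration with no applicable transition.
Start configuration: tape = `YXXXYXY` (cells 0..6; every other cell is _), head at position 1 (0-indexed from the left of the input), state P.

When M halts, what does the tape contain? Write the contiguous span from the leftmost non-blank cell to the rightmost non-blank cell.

P | _Y[X]XXYXY   read X → write X, move ←, go to Q
Q | _[Y]XXXYXY   read Y → write X, move ←, go to R
R | [_]XXXXYXY   read _ → write _, move →, go to R
R | _[X]XXXYXY   read X → write _, move ←, go to P
P | [_]_XXXYXY   read _ → write X, move →, go to R
R | X[_]XXXYXY   read _ → write _, move →, go to R
R | X_[X]XXYXY   read X → write _, move ←, go to P
P | X[_]_XXYXY   read _ → write X, move →, go to R
R | XX[_]XXYXY   read _ → write _, move →, go to R
R | XX_[X]XYXY   read X → write _, move ←, go to P
P | XX[_]_XYXY   read _ → write X, move →, go to R
R | XXX[_]XYXY   read _ → write _, move →, go to R
R | XXX_[X]YXY   read X → write _, move ←, go to P
P | XXX[_]_YXY   read _ → write X, move →, go to R
R | XXXX[_]YXY   read _ → write _, move →, go to R
R | XXXX_[Y]XY
The non-blank tape span at halt is XXXX_YXY.

XXXX_YXY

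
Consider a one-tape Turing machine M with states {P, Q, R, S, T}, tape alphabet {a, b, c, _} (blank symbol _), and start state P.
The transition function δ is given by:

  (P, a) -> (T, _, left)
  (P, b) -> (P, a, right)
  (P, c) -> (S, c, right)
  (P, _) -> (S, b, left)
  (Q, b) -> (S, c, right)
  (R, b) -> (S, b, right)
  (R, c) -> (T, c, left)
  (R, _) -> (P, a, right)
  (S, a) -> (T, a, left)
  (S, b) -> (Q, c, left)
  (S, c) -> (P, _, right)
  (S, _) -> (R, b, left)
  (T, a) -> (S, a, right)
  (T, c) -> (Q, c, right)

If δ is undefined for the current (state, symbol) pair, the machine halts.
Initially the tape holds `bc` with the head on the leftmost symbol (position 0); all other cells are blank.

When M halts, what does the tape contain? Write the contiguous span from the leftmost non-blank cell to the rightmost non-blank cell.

P | [b]c__   read b → write a, move right, go to P
P | a[c]__   read c → write c, move right, go to S
S | ac[_]_   read _ → write b, move left, go to R
R | a[c]b_   read c → write c, move left, go to T
T | [a]cb_   read a → write a, move right, go to S
S | a[c]b_   read c → write _, move right, go to P
P | a_[b]_   read b → write a, move right, go to P
P | a_a[_]   read _ → write b, move left, go to S
S | a_[a]b   read a → write a, move left, go to T
T | a[_]ab
The non-blank tape span at halt is a_ab.

a_ab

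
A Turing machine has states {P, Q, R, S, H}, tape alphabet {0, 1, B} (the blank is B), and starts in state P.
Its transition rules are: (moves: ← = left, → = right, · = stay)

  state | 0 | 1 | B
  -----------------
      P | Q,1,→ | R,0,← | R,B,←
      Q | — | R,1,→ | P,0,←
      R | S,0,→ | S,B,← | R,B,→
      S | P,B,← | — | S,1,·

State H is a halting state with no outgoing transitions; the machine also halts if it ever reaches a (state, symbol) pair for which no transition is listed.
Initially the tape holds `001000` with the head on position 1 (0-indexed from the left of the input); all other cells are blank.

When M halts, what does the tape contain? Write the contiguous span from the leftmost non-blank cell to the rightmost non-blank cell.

state=P head=1 tape=0[0]1000   (P,0)→(Q,1,→)
state=Q head=2 tape=01[1]000   (Q,1)→(R,1,→)
state=R head=3 tape=011[0]00   (R,0)→(S,0,→)
state=S head=4 tape=0110[0]0   (S,0)→(P,B,←)
state=P head=3 tape=011[0]B0   (P,0)→(Q,1,→)
state=Q head=4 tape=0111[B]0   (Q,B)→(P,0,←)
state=P head=3 tape=011[1]00   (P,1)→(R,0,←)
state=R head=2 tape=01[1]000   (R,1)→(S,B,←)
state=S head=1 tape=0[1]B000
The non-blank tape span at halt is 01B000.

01B000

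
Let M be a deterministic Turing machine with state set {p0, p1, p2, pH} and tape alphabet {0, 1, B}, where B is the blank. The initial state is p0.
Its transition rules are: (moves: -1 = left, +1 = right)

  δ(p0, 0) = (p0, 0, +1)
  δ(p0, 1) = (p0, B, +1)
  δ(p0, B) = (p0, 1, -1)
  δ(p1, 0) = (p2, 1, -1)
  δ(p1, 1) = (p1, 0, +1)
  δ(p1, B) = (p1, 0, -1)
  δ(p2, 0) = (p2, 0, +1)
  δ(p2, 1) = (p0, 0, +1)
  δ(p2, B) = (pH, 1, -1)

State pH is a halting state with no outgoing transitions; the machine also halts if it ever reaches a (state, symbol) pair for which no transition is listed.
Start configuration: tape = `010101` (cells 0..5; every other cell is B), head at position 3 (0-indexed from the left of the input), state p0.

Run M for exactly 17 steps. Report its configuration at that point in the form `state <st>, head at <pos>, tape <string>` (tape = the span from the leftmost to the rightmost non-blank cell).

state p0, head at 6, tape 010B0BB11

p0 | 010[1]01BBB   read 1 → write B, move +1, go to p0
p0 | 010B[0]1BBB   read 0 → write 0, move +1, go to p0
p0 | 010B0[1]BBB   read 1 → write B, move +1, go to p0
p0 | 010B0B[B]BB   read B → write 1, move -1, go to p0
p0 | 010B0[B]1BB   read B → write 1, move -1, go to p0
p0 | 010B[0]11BB   read 0 → write 0, move +1, go to p0
p0 | 010B0[1]1BB   read 1 → write B, move +1, go to p0
p0 | 010B0B[1]BB   read 1 → write B, move +1, go to p0
p0 | 010B0BB[B]B   read B → write 1, move -1, go to p0
p0 | 010B0B[B]1B   read B → write 1, move -1, go to p0
p0 | 010B0[B]11B   read B → write 1, move -1, go to p0
p0 | 010B[0]111B   read 0 → write 0, move +1, go to p0
p0 | 010B0[1]11B   read 1 → write B, move +1, go to p0
p0 | 010B0B[1]1B   read 1 → write B, move +1, go to p0
p0 | 010B0BB[1]B   read 1 → write B, move +1, go to p0
p0 | 010B0BBB[B]   read B → write 1, move -1, go to p0
p0 | 010B0BB[B]1   read B → write 1, move -1, go to p0
p0 | 010B0B[B]11
After 17 steps: state p0, head at 6, tape 010B0BB11.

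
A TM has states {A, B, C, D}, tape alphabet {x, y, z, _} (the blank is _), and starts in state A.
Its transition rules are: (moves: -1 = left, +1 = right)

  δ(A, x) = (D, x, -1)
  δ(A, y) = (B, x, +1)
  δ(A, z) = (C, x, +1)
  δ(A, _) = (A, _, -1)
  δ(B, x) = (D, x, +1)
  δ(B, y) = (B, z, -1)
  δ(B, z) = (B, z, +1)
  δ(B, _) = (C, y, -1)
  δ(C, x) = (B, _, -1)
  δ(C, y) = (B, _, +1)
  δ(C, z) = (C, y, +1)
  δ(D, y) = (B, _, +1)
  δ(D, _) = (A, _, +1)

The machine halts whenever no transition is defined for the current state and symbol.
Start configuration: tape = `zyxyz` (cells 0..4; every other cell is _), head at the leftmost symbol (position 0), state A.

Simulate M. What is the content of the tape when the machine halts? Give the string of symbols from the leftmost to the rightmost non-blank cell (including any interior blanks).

A | [z]yxyz__   read z → write x, move +1, go to C
C | x[y]xyz__   read y → write _, move +1, go to B
B | x_[x]yz__   read x → write x, move +1, go to D
D | x_x[y]z__   read y → write _, move +1, go to B
B | x_x_[z]__   read z → write z, move +1, go to B
B | x_x_z[_]_   read _ → write y, move -1, go to C
C | x_x_[z]y_   read z → write y, move +1, go to C
C | x_x_y[y]_   read y → write _, move +1, go to B
B | x_x_y_[_]   read _ → write y, move -1, go to C
C | x_x_y[_]y
The non-blank tape span at halt is x_x_y_y.

x_x_y_y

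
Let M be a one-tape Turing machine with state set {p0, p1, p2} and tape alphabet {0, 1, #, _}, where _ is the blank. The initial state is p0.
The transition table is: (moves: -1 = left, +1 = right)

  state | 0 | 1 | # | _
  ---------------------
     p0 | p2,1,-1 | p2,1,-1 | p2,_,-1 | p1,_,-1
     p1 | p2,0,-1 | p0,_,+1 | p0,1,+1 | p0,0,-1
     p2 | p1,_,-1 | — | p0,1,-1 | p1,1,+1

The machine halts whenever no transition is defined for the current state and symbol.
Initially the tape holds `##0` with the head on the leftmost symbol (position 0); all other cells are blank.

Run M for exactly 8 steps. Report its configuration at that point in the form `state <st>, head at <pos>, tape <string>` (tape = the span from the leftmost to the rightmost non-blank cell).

state p1, head at 0, tape 111#0

p0 | __[#]#0   read # → write _, move -1, go to p2
p2 | _[_]_#0   read _ → write 1, move +1, go to p1
p1 | _1[_]#0   read _ → write 0, move -1, go to p0
p0 | _[1]0#0   read 1 → write 1, move -1, go to p2
p2 | [_]10#0   read _ → write 1, move +1, go to p1
p1 | 1[1]0#0   read 1 → write _, move +1, go to p0
p0 | 1_[0]#0   read 0 → write 1, move -1, go to p2
p2 | 1[_]1#0   read _ → write 1, move +1, go to p1
p1 | 11[1]#0
After 8 steps: state p1, head at 0, tape 111#0.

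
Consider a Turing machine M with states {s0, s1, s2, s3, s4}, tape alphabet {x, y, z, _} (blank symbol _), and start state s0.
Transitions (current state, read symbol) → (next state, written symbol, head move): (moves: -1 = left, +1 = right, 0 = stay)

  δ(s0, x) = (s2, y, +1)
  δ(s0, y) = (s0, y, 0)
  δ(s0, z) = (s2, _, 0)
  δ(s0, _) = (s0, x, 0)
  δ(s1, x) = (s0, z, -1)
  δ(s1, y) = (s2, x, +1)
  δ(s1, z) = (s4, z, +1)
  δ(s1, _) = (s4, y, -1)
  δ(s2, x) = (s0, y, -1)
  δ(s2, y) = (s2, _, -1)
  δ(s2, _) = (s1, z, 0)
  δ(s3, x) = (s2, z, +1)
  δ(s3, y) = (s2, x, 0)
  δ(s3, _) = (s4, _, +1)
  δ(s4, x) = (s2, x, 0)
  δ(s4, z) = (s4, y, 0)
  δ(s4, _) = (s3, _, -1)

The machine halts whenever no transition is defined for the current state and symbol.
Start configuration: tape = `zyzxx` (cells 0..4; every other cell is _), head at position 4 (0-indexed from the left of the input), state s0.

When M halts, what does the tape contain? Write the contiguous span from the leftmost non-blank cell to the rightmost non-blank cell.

state=s0 head=4 tape=zyzx[x]__   (s0,x)→(s2,y,+1)
state=s2 head=5 tape=zyzxy[_]_   (s2,_)→(s1,z,0)
state=s1 head=5 tape=zyzxy[z]_   (s1,z)→(s4,z,+1)
state=s4 head=6 tape=zyzxyz[_]   (s4,_)→(s3,_,-1)
state=s3 head=5 tape=zyzxy[z]_
The non-blank tape span at halt is zyzxyz.

zyzxyz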